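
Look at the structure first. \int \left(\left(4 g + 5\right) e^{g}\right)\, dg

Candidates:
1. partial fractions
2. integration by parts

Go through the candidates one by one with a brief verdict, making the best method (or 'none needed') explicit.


Technique: integration by parts — 4 g + 5 dies after finitely many derivatives while e^{g} cycles under integration — the tabular/parts setup.
- partial fractions: the expression is not a ratio of polynomials that decomposes further.
- integration by parts — yes, a natural case for it.


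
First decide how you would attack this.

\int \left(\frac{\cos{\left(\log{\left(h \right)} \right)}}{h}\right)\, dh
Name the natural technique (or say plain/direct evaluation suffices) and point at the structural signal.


Technique: u-substitution — the only nontrivial dependence routes through \log{\left(h \right)}, whose derivative supplies the leftover factor up to a constant multiple — u = \log{\left(h \right)} flattens it.


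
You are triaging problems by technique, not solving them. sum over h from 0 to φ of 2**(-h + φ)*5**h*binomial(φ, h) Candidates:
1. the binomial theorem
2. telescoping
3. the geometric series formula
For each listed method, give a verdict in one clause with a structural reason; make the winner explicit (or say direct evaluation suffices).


Best approach: the binomial theorem — the binomial coefficients weight matched powers of 5 and 2, which is exactly the expansion of a binomial power.
- the binomial theorem: applicable, and directly so.
- telescoping — in the displayed form, no term reappears at a neighboring index to cancel against.
- the geometric series formula: consecutive terms are not related by a fixed multiplier.


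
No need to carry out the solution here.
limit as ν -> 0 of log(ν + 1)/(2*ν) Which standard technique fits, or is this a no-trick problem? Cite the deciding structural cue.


Best approach: l'Hôpital's rule (0/0) — the 0/0 form at 0 is the signature situation for l'Hôpital's rule. The standard small-argument limits would also carry it; the rule is the systematic route.


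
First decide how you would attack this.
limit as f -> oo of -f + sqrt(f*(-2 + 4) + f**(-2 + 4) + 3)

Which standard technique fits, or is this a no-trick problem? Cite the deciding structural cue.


Best approach: conjugate multiplication — turning the difference into a conjugate-rationalized ratio makes the limit readable.


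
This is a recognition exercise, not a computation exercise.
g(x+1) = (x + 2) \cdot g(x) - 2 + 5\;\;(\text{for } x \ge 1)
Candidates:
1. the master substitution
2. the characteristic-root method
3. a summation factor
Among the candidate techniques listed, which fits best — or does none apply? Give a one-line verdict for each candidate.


Technique: a summation factor — an index-dependent multiplier x + 2 rules out characteristic roots; a summation factor converts it to a pure difference.
- the master substitution: the recursion shifts the index rather than dividing it.
- the characteristic-root method: an index-dependent weight blocks the pure exponential ansatz.
- a summation factor: applicable, and directly so.


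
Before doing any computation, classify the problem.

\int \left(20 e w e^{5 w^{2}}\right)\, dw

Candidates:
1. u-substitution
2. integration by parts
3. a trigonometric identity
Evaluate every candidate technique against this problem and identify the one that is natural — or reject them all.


Verdict: u-substitution — collected, the integrand has one factor that is, up to a constant, the derivative of an inner expression the rest depends on — substitute for that inner expression.
- u-substitution: yes, a natural case for it.
- integration by parts: a polynomial factor is present, but its partner is not an exp, sine, or cosine of a degree-1 argument, nor a logarithm.
- a trigonometric identity — with no trigonometric functions present, identity rewriting has no target.


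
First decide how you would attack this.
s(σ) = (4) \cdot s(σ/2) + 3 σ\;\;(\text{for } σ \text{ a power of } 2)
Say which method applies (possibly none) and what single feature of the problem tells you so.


Method: the master substitution — the argument shrinks by the factor 2, so measure the index on a logarithmic scale and the recursion becomes a shift.


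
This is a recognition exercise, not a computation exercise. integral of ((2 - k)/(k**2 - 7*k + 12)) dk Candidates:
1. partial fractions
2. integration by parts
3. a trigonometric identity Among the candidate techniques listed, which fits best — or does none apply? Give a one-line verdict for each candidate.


Diagnosis: partial fractions — the bottom, k**2 - 7*k + 12, comes apart into simple factors, and a proper rational function over split factors decomposes.
- partial fractions: yes — fits the structure here.
- integration by parts — there is no nonconstant-polynomial-times-kernel split with an exp, sine, cosine (degree-1 argument), or logarithm partner.
- a trigonometric identity — no sine or cosine appears, so there is nothing for a trigonometric identity to act on.


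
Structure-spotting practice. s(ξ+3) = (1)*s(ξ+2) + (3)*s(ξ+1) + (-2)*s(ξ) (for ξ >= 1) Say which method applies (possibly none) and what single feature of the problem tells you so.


Best approach: the characteristic-root method — shift-invariance with fixed coefficients calls for exponential trials; the characteristic polynomial finds every r^ξ.


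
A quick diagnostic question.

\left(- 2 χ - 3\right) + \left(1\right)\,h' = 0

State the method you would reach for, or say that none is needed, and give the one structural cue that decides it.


Best approach: no special technique — with h absent the equation is not coupled at all: direct integration in χ.


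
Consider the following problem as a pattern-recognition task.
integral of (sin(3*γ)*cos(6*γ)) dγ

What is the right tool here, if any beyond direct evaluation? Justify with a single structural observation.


Verdict: a trigonometric identity — two different frequencies multiply in sin(3*γ)*cos(6*γ); the product-to-sum formula separates them.


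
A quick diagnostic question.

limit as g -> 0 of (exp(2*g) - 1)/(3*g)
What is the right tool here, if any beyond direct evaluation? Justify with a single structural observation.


Diagnosis: l'Hôpital's rule (0/0) — plug in 0: top and bottom both hit zero, so differentiate each and retry. One could equally expand both pieces locally and compare leading terms; the rule does that in one stroke.


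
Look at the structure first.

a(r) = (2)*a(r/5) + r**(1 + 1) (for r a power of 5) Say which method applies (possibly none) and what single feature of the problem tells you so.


Diagnosis: the master substitution — the recursive call is at index r/5 rather than a shift, a divide-and-conquer shape — substituting r = 5^m linearizes it.


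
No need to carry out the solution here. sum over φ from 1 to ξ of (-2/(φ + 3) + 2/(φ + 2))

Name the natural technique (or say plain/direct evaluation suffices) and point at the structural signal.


Diagnosis: telescoping — the summand is built as 2/(φ + 2) minus its own successor — adjacent terms annihilate down the line.


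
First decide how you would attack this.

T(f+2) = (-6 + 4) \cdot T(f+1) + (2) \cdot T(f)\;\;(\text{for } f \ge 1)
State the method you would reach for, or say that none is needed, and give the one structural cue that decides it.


Diagnosis: the characteristic-root method — constant coefficients and linearity mean the ansatz r^f reduces it to solving the characteristic polynomial.


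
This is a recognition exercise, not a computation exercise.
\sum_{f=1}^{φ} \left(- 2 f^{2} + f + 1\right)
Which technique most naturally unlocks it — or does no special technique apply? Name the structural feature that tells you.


Verdict: no special technique — recognize the absence of structure: constant-multiple powers of f summed plainly, no special method required.


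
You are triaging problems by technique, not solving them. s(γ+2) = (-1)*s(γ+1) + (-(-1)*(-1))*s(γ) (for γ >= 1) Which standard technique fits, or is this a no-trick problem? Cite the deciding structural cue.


Technique: the characteristic-root method — this is the constant-coefficient homogeneous case — the whole solution in γ reduces to a polynomial's roots.


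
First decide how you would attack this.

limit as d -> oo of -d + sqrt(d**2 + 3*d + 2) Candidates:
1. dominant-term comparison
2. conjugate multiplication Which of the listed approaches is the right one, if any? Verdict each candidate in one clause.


Verdict: conjugate multiplication — divergence minus divergence hides a finite answer — expose it by pairing sqrt(d**2 + 3*d + 2) - d with its conjugate.
- dominant-term comparison: this limit is not decided by comparing polynomial growth at infinity.
- conjugate multiplication: a fit — the right tool for this form.


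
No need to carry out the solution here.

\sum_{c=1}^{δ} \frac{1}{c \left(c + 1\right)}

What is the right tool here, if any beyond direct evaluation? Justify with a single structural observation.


Method: telescoping — after splitting \frac{1}{c \left(c + 1\right)} into partial fractions, the pieces are shifted copies of one function and cancel telescopically.


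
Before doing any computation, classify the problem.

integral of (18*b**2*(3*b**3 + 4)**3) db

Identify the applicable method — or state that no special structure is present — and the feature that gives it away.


Verdict: u-substitution — read it as f(3*b**3 + 4) times a constant multiple of d(3*b**3 + 4): one substitution, u = 3*b**3 + 4, finishes it. Multiplying out and using the power rule would succeed as well, just with far more bookkeeping.


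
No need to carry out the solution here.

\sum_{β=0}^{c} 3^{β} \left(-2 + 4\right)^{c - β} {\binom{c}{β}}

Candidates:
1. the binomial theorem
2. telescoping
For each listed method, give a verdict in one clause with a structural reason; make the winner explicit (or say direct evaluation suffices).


Verdict: the binomial theorem — terms weighting {\binom{c}{β}} against matched powers of 3 and (-2 + 4) reassemble into (3 + (-2 + 4))^c by the binomial theorem.
- the binomial theorem: a fit — the right tool for this form.
- telescoping: computed from the summand as displayed, the partial sums build up without the pairwise collapse telescoping exploits.


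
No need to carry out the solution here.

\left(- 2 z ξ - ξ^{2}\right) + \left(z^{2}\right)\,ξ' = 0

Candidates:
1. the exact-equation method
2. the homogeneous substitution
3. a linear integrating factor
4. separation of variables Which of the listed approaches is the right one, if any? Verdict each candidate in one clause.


Diagnosis: the homogeneous substitution — scaling z and ξ together leaves the slope fixed — it depends only on ξ/z, so substitute the ratio. A Bernoulli rewrite works here as the equation stands — the homogeneous substitution is the more immediate reading.
- the exact-equation method — no potential function has this form as its differential, as written.
- the homogeneous substitution: applies; the problem has the shape this method handles.
- a linear integrating factor — the unknown enters nonlinearly (through a power, a denominator, or a transcendental function), which the linear integrating-factor recipe cannot absorb as-is — any repair would come from a preliminary substitution, not the factor.
- separation of variables — the two dependences do not factor apart.


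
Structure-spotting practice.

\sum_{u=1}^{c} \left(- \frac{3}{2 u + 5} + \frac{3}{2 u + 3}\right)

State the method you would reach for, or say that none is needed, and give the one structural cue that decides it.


Diagnosis: telescoping — the generic term is a one-step difference of \frac{3}{2 u + 3}, so partial sums shortcut to endpoint evaluation.


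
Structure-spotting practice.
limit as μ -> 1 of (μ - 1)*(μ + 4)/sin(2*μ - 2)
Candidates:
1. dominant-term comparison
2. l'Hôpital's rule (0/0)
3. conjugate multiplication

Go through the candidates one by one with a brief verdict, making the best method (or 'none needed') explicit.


Verdict: l'Hôpital's rule (0/0) — both numerator and denominator vanish at 1: the genuine 0/0 indeterminate that l'Hôpital exists for. Known elementary limits would finish this too — the rule just bypasses the case analysis.
- dominant-term comparison — this limit is not decided by comparing polynomial growth at infinity.
- l'Hôpital's rule (0/0) — yes, a natural case for it.
- conjugate multiplication: no difference of divergent radicals appears, so rationalizing has nothing to cancel.


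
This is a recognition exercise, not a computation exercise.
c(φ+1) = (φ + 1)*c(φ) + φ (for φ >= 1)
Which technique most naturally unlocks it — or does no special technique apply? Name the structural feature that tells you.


Technique: a summation factor — one step of memory with a weight φ + 1 that changes as the index grows — the summation-factor construction is built for this.


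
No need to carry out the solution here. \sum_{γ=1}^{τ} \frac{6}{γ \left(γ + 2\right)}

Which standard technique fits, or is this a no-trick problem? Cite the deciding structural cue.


Technique: telescoping — \frac{6}{γ \left(γ + 2\right)} decomposes into shift-paired simple fractions; the series telescopes to finitely many boundary pieces.


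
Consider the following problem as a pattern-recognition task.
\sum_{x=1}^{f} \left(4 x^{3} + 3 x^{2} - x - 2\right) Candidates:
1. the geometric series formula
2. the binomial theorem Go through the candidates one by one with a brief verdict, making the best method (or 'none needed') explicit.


Verdict: no special technique — nothing telescopes and nothing is geometric; polynomial terms in x sum term by term.
- the geometric series formula: the ratio of consecutive terms depends on the index.
- the binomial theorem: the summand does not match any term pattern of an expanded binomial power.


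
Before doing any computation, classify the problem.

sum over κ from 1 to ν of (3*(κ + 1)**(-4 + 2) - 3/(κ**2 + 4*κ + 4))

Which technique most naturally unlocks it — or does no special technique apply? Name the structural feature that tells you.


Verdict: telescoping — the summand is built as 3*(κ + 1)**(-4 + 2) minus its own successor — adjacent terms annihilate down the line.


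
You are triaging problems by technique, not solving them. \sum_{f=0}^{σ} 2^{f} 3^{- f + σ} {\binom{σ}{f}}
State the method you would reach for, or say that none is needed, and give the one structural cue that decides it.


Verdict: the binomial theorem — {\binom{σ}{f}} weighting matched powers of 2 and 3 is the expanded form of (2 + 3)^σ — fold it back up.


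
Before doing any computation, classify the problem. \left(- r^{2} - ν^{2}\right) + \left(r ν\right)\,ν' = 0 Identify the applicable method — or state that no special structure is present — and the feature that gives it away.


Verdict: the homogeneous substitution — solved for the derivative, the right side is unchanged under scaling r and ν together — it depends only on the ratio ν/r, so substitute a single ratio variable. A Bernoulli rewrite works here as the equation stands — the homogeneous substitution is the more immediate reading.


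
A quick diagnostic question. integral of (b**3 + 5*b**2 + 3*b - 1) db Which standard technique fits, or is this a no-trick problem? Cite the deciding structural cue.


Best approach: no special technique — every term is a constant multiple of a power of b; term-wise power-rule integration needs no preliminary transformation.


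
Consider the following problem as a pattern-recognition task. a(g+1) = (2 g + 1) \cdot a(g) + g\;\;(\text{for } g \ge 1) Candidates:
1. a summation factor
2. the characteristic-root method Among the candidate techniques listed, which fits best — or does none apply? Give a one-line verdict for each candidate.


Method: a summation factor — it is first-order linear but the coefficient 2 g + 1 depends on the index, so multiply through by a summation factor to telescope it.
- a summation factor: a fit — the right tool for this form.
- the characteristic-root method: the coefficients change with the index, which the root method cannot absorb.


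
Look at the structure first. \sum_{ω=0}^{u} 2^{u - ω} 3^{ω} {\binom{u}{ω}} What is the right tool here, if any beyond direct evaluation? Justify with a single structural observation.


Best approach: the binomial theorem — the binomial coefficients weight matched powers of 3 and 2, which is exactly the expansion of a binomial power.


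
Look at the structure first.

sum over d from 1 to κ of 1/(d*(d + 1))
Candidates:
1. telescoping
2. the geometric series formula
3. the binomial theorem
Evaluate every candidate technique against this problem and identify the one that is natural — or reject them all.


Method: telescoping — 1/(d*(d + 1)) decomposes into shift-paired simple fractions; the series telescopes to finitely many boundary pieces.
- telescoping — applicable, and directly so.
- the geometric series formula — dividing successive terms gives an index-dependent quantity, not a constant.
- the binomial theorem: there is no sum-raised-to-a-power identity hiding in these terms.


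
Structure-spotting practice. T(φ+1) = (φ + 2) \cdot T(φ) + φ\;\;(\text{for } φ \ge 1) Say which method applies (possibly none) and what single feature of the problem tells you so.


Best approach: a summation factor — one-term recursion with variable weight φ + 2 is solved by product normalization, not by root-finding.


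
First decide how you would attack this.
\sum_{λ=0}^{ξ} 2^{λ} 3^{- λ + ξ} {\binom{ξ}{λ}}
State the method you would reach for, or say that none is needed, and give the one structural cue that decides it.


Method: the binomial theorem — the summand is term λ of a binomial expansion in 2 and 3; the whole sum is a single power.


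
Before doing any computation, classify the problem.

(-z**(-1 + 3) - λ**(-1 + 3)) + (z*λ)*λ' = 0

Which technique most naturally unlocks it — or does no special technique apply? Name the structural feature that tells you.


Technique: the homogeneous substitution — scaling z and λ together leaves the slope fixed — it depends only on λ/z, so substitute the ratio. A Bernoulli rewrite works here as the equation stands — the homogeneous substitution is the more immediate reading.


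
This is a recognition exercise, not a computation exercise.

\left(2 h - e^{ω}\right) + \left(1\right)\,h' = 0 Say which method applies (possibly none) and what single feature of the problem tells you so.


Method: a linear integrating factor — h enters only linearly with coefficient 2; multiply by exp of the integral of 2 and the left side becomes one derivative.


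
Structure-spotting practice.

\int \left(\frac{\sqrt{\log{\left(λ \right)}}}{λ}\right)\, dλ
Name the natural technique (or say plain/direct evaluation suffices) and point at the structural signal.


Technique: u-substitution — collected, the integrand has one factor that is, up to a constant, the derivative of an inner expression the rest depends on — substitute for that inner expression.


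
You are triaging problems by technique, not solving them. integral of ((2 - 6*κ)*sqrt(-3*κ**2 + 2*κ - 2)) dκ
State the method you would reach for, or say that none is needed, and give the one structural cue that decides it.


Best approach: u-substitution — collected, the integrand has one factor that is, up to a constant, the derivative of an inner expression the rest depends on — substitute for that inner expression.


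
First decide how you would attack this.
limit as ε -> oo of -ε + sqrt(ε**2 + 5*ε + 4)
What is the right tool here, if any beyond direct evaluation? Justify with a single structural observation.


Diagnosis: conjugate multiplication — neither sqrt(ε**2 + 5*ε + 4) nor ε converges alone, so rewrite their difference as a conjugate-rationalized quotient first.


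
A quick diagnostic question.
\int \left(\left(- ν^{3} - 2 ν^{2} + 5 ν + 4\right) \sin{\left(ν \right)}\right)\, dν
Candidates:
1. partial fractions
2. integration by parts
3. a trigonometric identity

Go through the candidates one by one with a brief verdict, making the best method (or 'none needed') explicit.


Diagnosis: integration by parts — a polynomial - ν^{3} - 2 ν^{2} + 5 ν + 4 against the kernel \sin{\left(ν \right)} is the signature bounded-ladder case for integration by parts.
- partial fractions: the expression is not a ratio of polynomials that decomposes further.
- integration by parts — yes — fits the structure here.
- a trigonometric identity: no even trigonometric power and no product of distinct frequencies to rewrite.


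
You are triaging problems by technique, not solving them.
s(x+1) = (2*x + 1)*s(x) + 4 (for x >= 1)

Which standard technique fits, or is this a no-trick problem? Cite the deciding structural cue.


Diagnosis: a summation factor — normalize by the running product of 2*x + 1: the left side becomes a difference, and differences sum.


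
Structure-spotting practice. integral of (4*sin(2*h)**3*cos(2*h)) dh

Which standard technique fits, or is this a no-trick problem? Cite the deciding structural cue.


Technique: u-substitution — viewed as a product, the integrand is a composition evaluated at sin(2*h) times (a constant multiple of) that inner expression's derivative, so u = sin(2*h) makes it elementary.


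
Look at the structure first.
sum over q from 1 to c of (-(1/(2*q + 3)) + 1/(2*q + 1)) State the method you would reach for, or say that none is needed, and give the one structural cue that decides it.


Technique: telescoping — the summand is 1/(2*q + 1) minus the same expression shifted by one, so consecutive terms cancel in pairs.


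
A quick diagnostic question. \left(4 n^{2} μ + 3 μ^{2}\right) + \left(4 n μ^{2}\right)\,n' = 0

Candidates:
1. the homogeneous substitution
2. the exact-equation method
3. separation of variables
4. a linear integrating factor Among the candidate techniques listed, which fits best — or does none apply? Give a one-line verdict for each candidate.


Best approach: the exact-equation method — this form is already the differential of something: the matching mixed partials of 4 n^{2} μ + 3 μ^{2} and 4 n μ^{2} prove it.
- the homogeneous substitution: the ratio of the variables does not determine the slope.
- the exact-equation method: applies; the problem has the shape this method handles.
- separation of variables: the two dependences are entangled, not a clean product of one-variable pieces.
- a linear integrating factor: a nonlinear term in the unknown puts this outside the integrating-factor template.


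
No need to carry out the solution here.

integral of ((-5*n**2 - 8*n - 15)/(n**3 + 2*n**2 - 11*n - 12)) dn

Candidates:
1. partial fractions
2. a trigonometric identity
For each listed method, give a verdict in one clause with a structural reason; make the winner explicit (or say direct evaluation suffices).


Method: partial fractions — the factorization of n**3 + 2*n**2 - 11*n - 12 is the whole battle; after it, each term is a table integral.
- partial fractions: yes, a natural case for it.
- a trigonometric identity: there is no trigonometric structure at all — the integrand carries no sine or cosine to rewrite.


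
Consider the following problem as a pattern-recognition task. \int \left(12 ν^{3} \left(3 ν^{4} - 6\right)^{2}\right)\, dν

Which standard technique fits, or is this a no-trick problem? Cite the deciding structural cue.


Best approach: u-substitution — read it as f(3 ν^{4} - 6) times a constant multiple of d(3 ν^{4} - 6): one substitution, u = 3 ν^{4} - 6, finishes it. Brute-force expansion works too — the substitution sees the structure instead of grinding through terms.


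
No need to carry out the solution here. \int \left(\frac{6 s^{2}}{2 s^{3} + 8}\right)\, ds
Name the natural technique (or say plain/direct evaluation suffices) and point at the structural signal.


Verdict: u-substitution — collected, the integrand has one factor that is, up to a constant, the derivative of an inner expression the rest depends on — substitute for that inner expression.


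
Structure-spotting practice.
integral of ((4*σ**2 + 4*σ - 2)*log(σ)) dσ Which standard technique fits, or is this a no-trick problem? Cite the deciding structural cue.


Best approach: integration by parts — the logarithm log(σ) wants to be differentiated, not integrated; parts makes that legal.


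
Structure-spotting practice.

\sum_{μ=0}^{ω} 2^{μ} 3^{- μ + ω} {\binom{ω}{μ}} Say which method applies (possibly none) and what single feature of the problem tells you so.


Technique: the binomial theorem — binomial coefficients against complementary powers of 2 and 3: recognize the binomial expansion and resum.


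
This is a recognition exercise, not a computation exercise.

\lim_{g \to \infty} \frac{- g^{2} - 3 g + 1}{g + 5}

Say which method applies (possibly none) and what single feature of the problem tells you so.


Technique: dominant-term comparison — at large g only the top-degree terms survive; compare the leading terms and the limit falls out. l'Hôpital's at-infinity variant applies to the expression viewed as a single quotient; the leading-term comparison is the direct route.


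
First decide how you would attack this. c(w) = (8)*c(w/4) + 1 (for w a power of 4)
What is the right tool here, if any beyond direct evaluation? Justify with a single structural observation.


Technique: the master substitution — divide-the-index recursion (w/4 inside the call) straightens out once the index is rewritten as 4^m.


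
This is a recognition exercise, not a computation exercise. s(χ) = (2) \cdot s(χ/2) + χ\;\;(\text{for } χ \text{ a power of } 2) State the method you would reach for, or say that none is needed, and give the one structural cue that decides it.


Diagnosis: the master substitution — the argument contracts 2-fold per step: reindex χ exponentially and solve the linear recurrence in the new index.


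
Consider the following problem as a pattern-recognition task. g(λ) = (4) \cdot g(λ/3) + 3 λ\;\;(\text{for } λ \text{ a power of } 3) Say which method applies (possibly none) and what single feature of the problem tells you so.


Verdict: the master substitution — the argument shrinks by the factor 3, so measure the index on a logarithmic scale and the recursion becomes a shift.


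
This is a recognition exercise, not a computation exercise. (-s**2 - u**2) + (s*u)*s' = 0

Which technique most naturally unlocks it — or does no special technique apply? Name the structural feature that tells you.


Verdict: the homogeneous substitution — the slope's numerator and denominator have matching total degree, so it depends only on s/u and the ratio substitution collapses it. This doubles as a Bernoulli equation in the unknown as written; the homogeneous route needs no setup at all.


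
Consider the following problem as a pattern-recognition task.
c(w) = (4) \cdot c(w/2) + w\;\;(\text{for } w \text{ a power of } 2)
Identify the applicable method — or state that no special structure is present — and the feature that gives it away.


Diagnosis: the master substitution — treat m = log base 2 of w as the new clock: one recursion step advances m by one while w scales by 2.


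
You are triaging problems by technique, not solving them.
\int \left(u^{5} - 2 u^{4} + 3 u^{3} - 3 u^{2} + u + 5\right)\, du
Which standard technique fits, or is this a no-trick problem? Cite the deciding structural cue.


Best approach: no special technique — every term is a constant multiple of a power of u; term-wise power-rule integration needs no preliminary transformation.


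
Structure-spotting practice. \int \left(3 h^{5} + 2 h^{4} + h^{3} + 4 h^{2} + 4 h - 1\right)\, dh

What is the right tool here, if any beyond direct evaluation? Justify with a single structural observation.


Diagnosis: no special technique — the integrand is a sum of constant multiples of powers of h — integrate term by term.


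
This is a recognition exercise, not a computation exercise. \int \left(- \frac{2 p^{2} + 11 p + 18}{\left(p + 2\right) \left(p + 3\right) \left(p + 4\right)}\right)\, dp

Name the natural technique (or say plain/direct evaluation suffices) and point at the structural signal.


Method: partial fractions — a proper rational integrand whose denominator splits into simpler factors — decompose into partial fractions first.


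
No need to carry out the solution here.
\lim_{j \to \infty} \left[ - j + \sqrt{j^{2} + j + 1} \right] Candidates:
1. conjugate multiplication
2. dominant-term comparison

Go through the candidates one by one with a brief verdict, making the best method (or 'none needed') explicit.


Method: conjugate multiplication — the difference \sqrt{j^{2} + j + 1} - j is an ∞ − ∞ stalemate; its conjugate partner breaks the tie.
- conjugate multiplication: applies; the problem has the shape this method handles.
- dominant-term comparison — no dominant power emerges to decide the limit by degree comparison.


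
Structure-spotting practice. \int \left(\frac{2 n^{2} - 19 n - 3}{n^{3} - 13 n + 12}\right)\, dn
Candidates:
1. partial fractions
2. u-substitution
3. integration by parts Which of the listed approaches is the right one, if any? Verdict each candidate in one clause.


Technique: partial fractions — the factorization of n^{3} - 13 n + 12 is the whole battle; after it, each term is a table integral.
- partial fractions — a fit — the right tool for this form.
- u-substitution — no subexpression of the integrand serves as a whole-integral substitution inner — individual terms may offer their own, but none carries its derivative as a factor of the full integrand; a working change of variable would have to be constructed from outside the expression.
- integration by parts: the integrand does not split as a nonconstant polynomial times an exp, sine, cosine of a linear argument, or logarithm — no polynomial-kernel parts product to differentiate one side of.


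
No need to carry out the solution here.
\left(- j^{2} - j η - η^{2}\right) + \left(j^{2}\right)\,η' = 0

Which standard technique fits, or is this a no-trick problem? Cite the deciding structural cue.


Best approach: the homogeneous substitution — the slope's numerator and denominator have matching total degree, so it depends only on η/j and the ratio substitution collapses it.


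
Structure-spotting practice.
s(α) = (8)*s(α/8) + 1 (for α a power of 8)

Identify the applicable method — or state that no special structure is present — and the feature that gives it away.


Diagnosis: the master substitution — the recursive call is at index α/8 rather than a shift, a divide-and-conquer shape — substituting α = 8^m linearizes it.


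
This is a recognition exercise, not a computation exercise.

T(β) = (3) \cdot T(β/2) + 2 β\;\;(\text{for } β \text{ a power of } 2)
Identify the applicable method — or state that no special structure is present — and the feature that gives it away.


Technique: the master substitution — the argument shrinks by the factor 2, so measure the index on a logarithmic scale and the recursion becomes a shift.


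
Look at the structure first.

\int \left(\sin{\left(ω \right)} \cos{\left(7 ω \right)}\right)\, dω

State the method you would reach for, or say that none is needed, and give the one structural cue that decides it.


Diagnosis: a trigonometric identity — the identity turns \sin{\left(ω \right)} \cos{\left(7 ω \right)} into two lone cosines/sines, each trivially integrable.


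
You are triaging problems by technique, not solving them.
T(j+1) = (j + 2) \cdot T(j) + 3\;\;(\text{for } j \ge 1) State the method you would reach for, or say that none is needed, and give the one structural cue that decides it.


Method: a summation factor — first-order, linear, moving coefficient j + 2: the discrete analogue of an integrating factor handles it.


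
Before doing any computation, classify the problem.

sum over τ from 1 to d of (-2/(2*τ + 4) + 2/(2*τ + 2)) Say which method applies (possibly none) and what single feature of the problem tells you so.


Diagnosis: telescoping — consecutive terms evaluate one function at adjacent indices (2/(2*τ + 2) is its current value): one term's tail is the next term's head, so the chain collapses.


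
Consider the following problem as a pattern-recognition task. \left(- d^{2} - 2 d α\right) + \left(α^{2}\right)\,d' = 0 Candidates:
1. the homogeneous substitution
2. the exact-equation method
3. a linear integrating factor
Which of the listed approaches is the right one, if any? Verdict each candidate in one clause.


Verdict: the homogeneous substitution — solved for the derivative, the right side is unchanged under scaling α and d together — it depends only on the ratio d/α, so substitute a single ratio variable. Rearranged, this also fits the Bernoulli template directly; the homogeneous substitution reads the structure without the rearrangement.
- the homogeneous substitution — applies; the problem has the shape this method handles.
- the exact-equation method — exactness fails on the nose — the mixed partials do not match.
- a linear integrating factor — a nonlinear term in the unknown puts this outside the integrating-factor template.


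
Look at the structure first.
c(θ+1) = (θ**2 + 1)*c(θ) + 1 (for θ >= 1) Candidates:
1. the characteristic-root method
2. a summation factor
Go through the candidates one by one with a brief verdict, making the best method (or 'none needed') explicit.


Verdict: a summation factor — it is first-order linear but the coefficient θ**2 + 1 depends on the index, so multiply through by a summation factor to telescope it.
- the characteristic-root method — the coefficients vary with the index, breaking the constant-coefficient structure the method needs.
- a summation factor: yes, a natural case for it.


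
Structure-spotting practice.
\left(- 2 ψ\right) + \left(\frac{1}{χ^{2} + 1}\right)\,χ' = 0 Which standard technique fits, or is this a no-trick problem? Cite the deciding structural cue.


Method: separation of variables — all dependence on the two variables factors apart, the defining separable shape. The equation is exact as it stands too — a potential function exists — though separation reads the split structure directly.


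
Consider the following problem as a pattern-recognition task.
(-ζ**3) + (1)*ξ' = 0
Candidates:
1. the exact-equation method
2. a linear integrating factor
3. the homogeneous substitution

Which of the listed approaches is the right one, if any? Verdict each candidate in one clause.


Best approach: no special technique — solved for the derivative, no ξ appears — this is antidifferentiation in ζ wearing ODE clothing.
- the exact-equation method — with the unknown absent from both coefficients, the cross-partial test holds emptily — nothing for the exact method to work on.
- a linear integrating factor: the linear template holds only trivially here (the unknown is absent, so the coefficient is zero) — the method is not the natural label.
- the homogeneous substitution: the ratio substitution does not collapse this equation.


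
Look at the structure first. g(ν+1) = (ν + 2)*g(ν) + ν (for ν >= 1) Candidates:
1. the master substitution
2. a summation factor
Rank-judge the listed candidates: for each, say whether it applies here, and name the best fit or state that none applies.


Method: a summation factor — rescale the sequence by the product of the weights ν + 2 so far — the recurrence collapses to a plain running sum.
- the master substitution — no fixed divisor shrinks the index between calls.
- a summation factor: yes — fits the structure here.


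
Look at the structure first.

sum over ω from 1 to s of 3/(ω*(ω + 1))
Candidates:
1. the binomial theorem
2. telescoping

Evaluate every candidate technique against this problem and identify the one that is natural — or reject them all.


Verdict: telescoping — the summand 3/(ω*(ω + 1)) decomposes into fractions whose poles differ by an integer shift — the series collapses.
- the binomial theorem: no binomial coefficients pair with matched powers.
- telescoping — applies; the problem has the shape this method handles.


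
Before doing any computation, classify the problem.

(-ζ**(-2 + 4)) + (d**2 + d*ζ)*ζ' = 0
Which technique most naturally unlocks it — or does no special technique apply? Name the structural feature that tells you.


Verdict: the homogeneous substitution — the slope is degree-zero homogeneous: the ratio substitution v = ζ/d collapses it. A Bernoulli substitution after rearrangement (possibly exchanging dependent and independent variable) is a fair alternative; the homogeneous route works on the equation as it stands.


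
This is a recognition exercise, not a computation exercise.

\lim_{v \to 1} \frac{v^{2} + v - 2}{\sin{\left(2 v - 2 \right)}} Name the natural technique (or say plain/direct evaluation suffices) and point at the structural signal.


Diagnosis: l'Hôpital's rule (0/0) — numerator and denominator both vanish at 1 — a genuine 0/0 form, which is exactly when l'Hôpital applies. A first-order expansion at the point is an equally standard path; the rule packages it.


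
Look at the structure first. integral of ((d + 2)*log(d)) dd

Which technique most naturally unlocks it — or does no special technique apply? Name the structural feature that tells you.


Diagnosis: integration by parts — with u = log(d) the logarithm disappears after one differentiation, leaving a power-rule integral.


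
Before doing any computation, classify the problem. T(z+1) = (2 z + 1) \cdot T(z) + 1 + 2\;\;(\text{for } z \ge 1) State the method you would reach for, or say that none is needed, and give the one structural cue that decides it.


Verdict: a summation factor — one-term recursion with variable weight 2 z + 1 is solved by product normalization, not by root-finding.


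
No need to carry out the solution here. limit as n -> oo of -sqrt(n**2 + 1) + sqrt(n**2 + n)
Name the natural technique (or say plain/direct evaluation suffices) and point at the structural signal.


Method: conjugate multiplication — sqrt(n**2 + n) and sqrt(n**2 + 1) both blow up, but their difference is tame once the conjugate rationalizes it.


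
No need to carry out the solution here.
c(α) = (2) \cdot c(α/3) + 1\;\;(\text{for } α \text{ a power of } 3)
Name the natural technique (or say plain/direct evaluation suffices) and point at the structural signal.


Best approach: the master substitution — the argument shrinks by the factor 3, so measure the index on a logarithmic scale and the recursion becomes a shift.


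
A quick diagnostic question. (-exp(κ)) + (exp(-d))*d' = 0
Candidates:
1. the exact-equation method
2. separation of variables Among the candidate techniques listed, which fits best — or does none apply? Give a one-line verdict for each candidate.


Technique: separation of variables — all dependence on the two variables factors apart, the defining separable shape.
- the exact-equation method: with no real cross-dependence between the variables, the exact-equation machinery is a detour rather than the natural reading.
- separation of variables — yes — fits the structure here.


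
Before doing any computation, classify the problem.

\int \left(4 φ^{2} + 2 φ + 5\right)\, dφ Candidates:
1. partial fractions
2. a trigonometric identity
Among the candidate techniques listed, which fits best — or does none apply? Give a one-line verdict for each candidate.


Technique: no special technique — a term-by-term power-rule job in φ; no substitution or rearrangement earns its keep here.
- partial fractions: there is no rational-function structure to decompose.
- a trigonometric identity — with no trigonometric functions present, identity rewriting has no target.
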